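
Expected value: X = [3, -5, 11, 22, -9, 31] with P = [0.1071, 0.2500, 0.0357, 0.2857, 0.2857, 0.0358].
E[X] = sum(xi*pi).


E[X] = 3*0.1071 - 5*0.2500 + 11*0.0357 + 22*0.2857 - 9*0.2857 + 31*0.0358
= 0.3213 - 1.2500 + 0.3927 + 6.2854 - 2.5713 + 1.1098
= 4.2879

E[X] = 4.2879


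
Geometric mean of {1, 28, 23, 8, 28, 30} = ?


Product = 1 × 28 × 23 × 8 × 28 × 30 = 4327680
GM = 4327680^(1/6) = 12.7656

GM = 12.7656


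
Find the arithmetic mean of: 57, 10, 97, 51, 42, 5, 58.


Sum = 57 + 10 + 97 + 51 + 42 + 5 + 58 = 320
n = 7
Mean = 320/7 = 45.7143

Mean = 45.7143


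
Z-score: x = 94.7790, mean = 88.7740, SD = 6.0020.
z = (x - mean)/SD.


z = (94.7790 - 88.7740)/6.0020
= 6.0050/6.0020
= 1.0005

z = 1.0005


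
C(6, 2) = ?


C(6,2) = 6!/(2! × 4!)
= 720/(2 × 24)
= 15

C(6,2) = 15


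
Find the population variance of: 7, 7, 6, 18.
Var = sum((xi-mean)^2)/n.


Mean = 9.5000
Squared deviations: 6.2500, 6.2500, 12.2500, 72.2500
Sum = 97.0000
Variance = 97.0000/4 = 24.2500

Variance = 24.2500


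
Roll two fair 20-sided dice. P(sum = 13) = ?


Total outcomes = 20×20 = 400
Favorable (sum = 13): 12
P = 12/400 = 0.0300

P = 0.0300


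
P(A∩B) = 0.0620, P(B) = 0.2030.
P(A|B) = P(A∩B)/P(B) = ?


P(A|B) = 0.0620/0.2030 = 0.3054

P(A|B) = 0.3054


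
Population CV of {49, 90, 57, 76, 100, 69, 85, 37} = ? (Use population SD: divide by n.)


Mean = 70.3750
SD = 20.1862
CV = (20.1862/70.3750)*100 = 28.6838%

CV = 28.6838%


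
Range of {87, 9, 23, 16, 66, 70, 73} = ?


Max = 87, Min = 9
Range = 87 - 9 = 78

Range = 78


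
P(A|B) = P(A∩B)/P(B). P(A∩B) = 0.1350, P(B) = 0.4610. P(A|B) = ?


P(A|B) = 0.1350/0.4610 = 0.2928

P(A|B) = 0.2928


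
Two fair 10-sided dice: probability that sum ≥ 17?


Total outcomes = 10×10 = 100
Favorable (sum ≥ 17): 10
P = 10/100 = 0.1000

P = 0.1000


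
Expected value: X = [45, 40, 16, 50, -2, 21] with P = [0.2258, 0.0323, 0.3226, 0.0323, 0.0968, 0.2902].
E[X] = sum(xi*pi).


E[X] = 45*0.2258 + 40*0.0323 + 16*0.3226 + 50*0.0323 - 2*0.0968 + 21*0.2902
= 10.1610 + 1.2920 + 5.1616 + 1.6150 - 0.1936 + 6.0942
= 24.1302

E[X] = 24.1302


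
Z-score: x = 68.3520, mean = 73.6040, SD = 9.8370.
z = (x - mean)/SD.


z = (68.3520 - 73.6040)/9.8370
= -5.2520/9.8370
= -0.5339

z = -0.5339


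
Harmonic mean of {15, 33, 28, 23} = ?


Sum of reciprocals = 1/15 + 1/33 + 1/28 + 1/23 = 0.176162
HM = 4/0.176162 = 22.7063

HM = 22.7063


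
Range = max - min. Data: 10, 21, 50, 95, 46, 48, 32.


Max = 95, Min = 10
Range = 95 - 10 = 85

Range = 85


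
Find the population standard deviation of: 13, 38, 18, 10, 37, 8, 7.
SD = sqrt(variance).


Mean = 18.7143
Variance = 152.4898
SD = sqrt(152.4898) = 12.3487

SD = 12.3487


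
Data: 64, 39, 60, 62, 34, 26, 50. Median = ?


Sorted: 26, 34, 39, 50, 60, 62, 64
n = 7 (odd)
Middle value = 50

Median = 50


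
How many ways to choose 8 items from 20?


C(20,8) = 20!/(8! × 12!)
= 2432902008176640000/(40320 × 479001600)
= 125970

C(20,8) = 125970


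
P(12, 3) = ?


P(12,3) = 12!/9!
= 479001600/362880
= 1320

P(12,3) = 1320


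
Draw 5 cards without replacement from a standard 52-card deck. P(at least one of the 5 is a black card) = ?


P(at least one) = 1 - P(none)
P(none) = (26/52) × (25/51) × (24/50) × (23/49) × (22/48) = 0.025310
P(at least one) = 1 - 0.025310 = 0.9747

P = 0.9747


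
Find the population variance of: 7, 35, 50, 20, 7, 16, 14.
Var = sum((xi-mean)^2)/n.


Mean = 21.2857
Squared deviations: 204.0816, 188.0816, 824.5102, 1.6531, 204.0816, 27.9388, 53.0816
Sum = 1503.4286
Variance = 1503.4286/7 = 214.7755

Variance = 214.7755


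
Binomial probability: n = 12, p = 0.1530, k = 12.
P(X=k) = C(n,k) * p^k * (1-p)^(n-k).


C(12,12) = 1
p^12 = 1.645497e-10
(1-p)^0 = 1.000000
P = 1 * 1.645497e-10 * 1.000000 = 1.6455e-10

P(X=12) = 1.6455e-10


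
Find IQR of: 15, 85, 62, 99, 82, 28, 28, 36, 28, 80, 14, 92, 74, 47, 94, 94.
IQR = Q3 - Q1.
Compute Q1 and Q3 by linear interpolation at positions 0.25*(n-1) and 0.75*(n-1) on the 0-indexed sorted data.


Sorted: 14, 15, 28, 28, 28, 36, 47, 62, 74, 80, 82, 85, 92, 94, 94, 99
Q1 (25th %ile) = 28.0000
Q3 (75th %ile) = 86.7500
IQR = 86.7500 - 28.0000 = 58.7500

IQR = 58.7500


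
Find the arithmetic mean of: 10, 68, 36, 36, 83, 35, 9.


Sum = 10 + 68 + 36 + 36 + 83 + 35 + 9 = 277
n = 7
Mean = 277/7 = 39.5714

Mean = 39.5714


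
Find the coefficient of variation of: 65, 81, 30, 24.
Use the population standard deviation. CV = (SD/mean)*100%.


Mean = 50.0000
SD = 23.7802
CV = (23.7802/50.0000)*100 = 47.5605%

CV = 47.5605%


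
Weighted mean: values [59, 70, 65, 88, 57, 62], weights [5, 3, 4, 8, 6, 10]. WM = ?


Numerator = 59*5 + 70*3 + 65*4 + 88*8 + 57*6 + 62*10 = 2431
Denominator = 5 + 3 + 4 + 8 + 6 + 10 = 36
WM = 2431/36 = 67.5278

WM = 67.5278


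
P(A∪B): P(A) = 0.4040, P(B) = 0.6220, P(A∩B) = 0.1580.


P(A∪B) = 0.4040 + 0.6220 - 0.1580
= 1.0260 - 0.1580
= 0.8680

P(A∪B) = 0.8680


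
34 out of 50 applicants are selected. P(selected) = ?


P = 34/50 = 0.6800

P = 0.6800


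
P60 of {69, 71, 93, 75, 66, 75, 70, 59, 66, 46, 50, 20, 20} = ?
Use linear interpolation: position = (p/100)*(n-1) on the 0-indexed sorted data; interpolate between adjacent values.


Sorted: 20, 20, 46, 50, 59, 66, 66, 69, 70, 71, 75, 75, 93
n = 13
Index = 60/100 * 12 = 7.2000
Lower = data[7] = 69, Upper = data[8] = 70
P60 = 69 + 0.2000*(1) = 69.2000

P60 = 69.2000


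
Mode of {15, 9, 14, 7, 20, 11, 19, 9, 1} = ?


Frequencies: 1:1, 7:1, 9:2, 11:1, 14:1, 15:1, 19:1, 20:1
Max frequency = 2
Mode = 9

Mode = 9


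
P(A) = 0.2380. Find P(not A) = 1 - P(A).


P(not A) = 1 - 0.2380 = 0.7620

P(not A) = 0.7620


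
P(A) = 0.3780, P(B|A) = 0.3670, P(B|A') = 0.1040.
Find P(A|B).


P(B) = P(B|A)*P(A) + P(B|A')*P(A')
= 0.3670*0.3780 + 0.1040*0.6220
= 0.138726 + 0.064688 = 0.203414
P(A|B) = 0.138726/0.203414 = 0.6820

P(A|B) = 0.6820


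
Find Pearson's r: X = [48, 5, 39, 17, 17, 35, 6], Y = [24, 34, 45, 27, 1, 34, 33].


Mean X = 23.8571, Mean Y = 28.2857
SD X = 15.606121, SD Y = 12.713483
Cov = 31.040816
r = 31.040816/(15.606121*12.713483) = 0.1564

r = 0.1564


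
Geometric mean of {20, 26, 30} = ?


Product = 20 × 26 × 30 = 15600
GM = 15600^(1/3) = 24.9867

GM = 24.9867


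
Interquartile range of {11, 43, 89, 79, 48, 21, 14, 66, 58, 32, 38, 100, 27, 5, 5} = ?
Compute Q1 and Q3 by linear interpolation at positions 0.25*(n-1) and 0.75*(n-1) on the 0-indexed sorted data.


Sorted: 5, 5, 11, 14, 21, 27, 32, 38, 43, 48, 58, 66, 79, 89, 100
Q1 (25th %ile) = 17.5000
Q3 (75th %ile) = 62.0000
IQR = 62.0000 - 17.5000 = 44.5000

IQR = 44.5000


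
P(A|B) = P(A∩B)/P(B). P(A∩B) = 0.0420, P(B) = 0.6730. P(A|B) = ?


P(A|B) = 0.0420/0.6730 = 0.0624

P(A|B) = 0.0624


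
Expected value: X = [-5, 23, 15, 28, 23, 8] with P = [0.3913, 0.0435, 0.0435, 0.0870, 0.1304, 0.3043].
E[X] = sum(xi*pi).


E[X] = -5*0.3913 + 23*0.0435 + 15*0.0435 + 28*0.0870 + 23*0.1304 + 8*0.3043
= -1.9565 + 1.0005 + 0.6525 + 2.4360 + 2.9992 + 2.4344
= 7.5661

E[X] = 7.5661


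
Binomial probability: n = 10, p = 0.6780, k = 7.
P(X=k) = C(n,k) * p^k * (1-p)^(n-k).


C(10,7) = 120
p^7 = 0.065858
(1-p)^3 = 0.033386
P = 120 * 0.065858 * 0.033386 = 0.2638

P(X=7) = 0.2638


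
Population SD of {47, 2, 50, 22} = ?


Mean = 30.2500
Variance = 384.1875
SD = sqrt(384.1875) = 19.6007

SD = 19.6007


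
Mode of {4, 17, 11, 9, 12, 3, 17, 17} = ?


Frequencies: 3:1, 4:1, 9:1, 11:1, 12:1, 17:3
Max frequency = 3
Mode = 17

Mode = 17


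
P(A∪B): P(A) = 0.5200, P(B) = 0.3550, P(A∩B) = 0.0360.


P(A∪B) = 0.5200 + 0.3550 - 0.0360
= 0.8750 - 0.0360
= 0.8390

P(A∪B) = 0.8390


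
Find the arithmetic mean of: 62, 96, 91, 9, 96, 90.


Sum = 62 + 96 + 91 + 9 + 96 + 90 = 444
n = 6
Mean = 444/6 = 74.0000

Mean = 74.0000


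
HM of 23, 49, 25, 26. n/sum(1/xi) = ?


Sum of reciprocals = 1/23 + 1/49 + 1/25 + 1/26 = 0.142348
HM = 4/0.142348 = 28.1002

HM = 28.1002


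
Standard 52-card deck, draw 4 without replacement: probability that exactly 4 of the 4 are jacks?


Hypergeometric: P(X=4) = C(4,4)·C(48,0) / C(52,4)
= 1 × 1 / 270725
= 1/270725 = 3.6938e-06

P = 3.6938e-06


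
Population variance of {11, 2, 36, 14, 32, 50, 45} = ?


Mean = 27.1429
Squared deviations: 260.5918, 632.1633, 78.4490, 172.7347, 23.5918, 522.4490, 318.8776
Sum = 2008.8571
Variance = 2008.8571/7 = 286.9796

Variance = 286.9796


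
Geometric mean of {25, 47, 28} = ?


Product = 25 × 47 × 28 = 32900
GM = 32900^(1/3) = 32.0429

GM = 32.0429


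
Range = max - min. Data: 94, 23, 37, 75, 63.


Max = 94, Min = 23
Range = 94 - 23 = 71

Range = 71


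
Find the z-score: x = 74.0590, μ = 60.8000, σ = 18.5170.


z = (74.0590 - 60.8000)/18.5170
= 13.2590/18.5170
= 0.7160

z = 0.7160


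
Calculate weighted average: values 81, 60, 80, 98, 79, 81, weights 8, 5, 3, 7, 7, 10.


Numerator = 81*8 + 60*5 + 80*3 + 98*7 + 79*7 + 81*10 = 3237
Denominator = 8 + 5 + 3 + 7 + 7 + 10 = 40
WM = 3237/40 = 80.9250

WM = 80.9250


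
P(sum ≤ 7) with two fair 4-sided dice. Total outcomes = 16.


Total outcomes = 4×4 = 16
Favorable (sum ≤ 7): 15
P = 15/16 = 0.9375

P = 0.9375


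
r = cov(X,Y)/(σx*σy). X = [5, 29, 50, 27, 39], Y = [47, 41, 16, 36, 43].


Mean X = 30.0000, Mean Y = 36.6000
SD X = 14.939880, SD Y = 10.892199
Cov = -123.400000
r = -123.400000/(14.939880*10.892199) = -0.7583

r = -0.7583


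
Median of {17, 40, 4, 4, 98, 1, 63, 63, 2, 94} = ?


Sorted: 1, 2, 4, 4, 17, 40, 63, 63, 94, 98
n = 10 (even)
Middle values: 17 and 40
Median = (17+40)/2 = 28.5000

Median = 28.5000


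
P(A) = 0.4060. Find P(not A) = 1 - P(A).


P(not A) = 1 - 0.4060 = 0.5940

P(not A) = 0.5940


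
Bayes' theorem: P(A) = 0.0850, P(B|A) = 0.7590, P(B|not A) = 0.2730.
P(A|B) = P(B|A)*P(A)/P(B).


P(B) = P(B|A)*P(A) + P(B|A')*P(A')
= 0.7590*0.0850 + 0.2730*0.9150
= 0.064515 + 0.249795 = 0.314310
P(A|B) = 0.064515/0.314310 = 0.2053

P(A|B) = 0.2053


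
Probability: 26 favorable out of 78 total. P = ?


P = 26/78 = 0.3333

P = 0.3333


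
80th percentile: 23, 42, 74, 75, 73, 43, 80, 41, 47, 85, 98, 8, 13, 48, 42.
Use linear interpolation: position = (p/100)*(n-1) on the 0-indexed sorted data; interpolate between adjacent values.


Sorted: 8, 13, 23, 41, 42, 42, 43, 47, 48, 73, 74, 75, 80, 85, 98
n = 15
Index = 80/100 * 14 = 11.2000
Lower = data[11] = 75, Upper = data[12] = 80
P80 = 75 + 0.2000*(5) = 76.0000

P80 = 76.0000


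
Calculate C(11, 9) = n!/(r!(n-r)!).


C(11,9) = 11!/(9! × 2!)
= 39916800/(362880 × 2)
= 55

C(11,9) = 55


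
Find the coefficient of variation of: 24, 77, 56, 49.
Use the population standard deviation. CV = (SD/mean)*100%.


Mean = 51.5000
SD = 18.9275
CV = (18.9275/51.5000)*100 = 36.7524%

CV = 36.7524%


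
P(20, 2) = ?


P(20,2) = 20!/18!
= 2432902008176640000/6402373705728000
= 380

P(20,2) = 380


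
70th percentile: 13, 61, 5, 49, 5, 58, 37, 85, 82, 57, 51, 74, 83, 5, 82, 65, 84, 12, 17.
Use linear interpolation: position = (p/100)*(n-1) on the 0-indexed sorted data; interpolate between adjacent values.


Sorted: 5, 5, 5, 12, 13, 17, 37, 49, 51, 57, 58, 61, 65, 74, 82, 82, 83, 84, 85
n = 19
Index = 70/100 * 18 = 12.6000
Lower = data[12] = 65, Upper = data[13] = 74
P70 = 65 + 0.6000*(9) = 70.4000

P70 = 70.4000


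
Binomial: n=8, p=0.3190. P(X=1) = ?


C(8,1) = 8
p^1 = 0.319000
(1-p)^7 = 0.067925
P = 8 * 0.319000 * 0.067925 = 0.1733

P(X=1) = 0.1733


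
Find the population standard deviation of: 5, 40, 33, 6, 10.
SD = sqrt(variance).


Mean = 18.8000
Variance = 216.5600
SD = sqrt(216.5600) = 14.7160

SD = 14.7160


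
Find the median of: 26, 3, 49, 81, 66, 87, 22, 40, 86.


Sorted: 3, 22, 26, 40, 49, 66, 81, 86, 87
n = 9 (odd)
Middle value = 49

Median = 49


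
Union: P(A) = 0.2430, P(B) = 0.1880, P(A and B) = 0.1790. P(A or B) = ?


P(A∪B) = 0.2430 + 0.1880 - 0.1790
= 0.4310 - 0.1790
= 0.2520

P(A∪B) = 0.2520


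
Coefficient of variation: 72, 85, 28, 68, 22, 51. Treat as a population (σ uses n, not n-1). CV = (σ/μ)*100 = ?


Mean = 54.3333
SD = 23.0555
CV = (23.0555/54.3333)*100 = 42.4334%

CV = 42.4334%


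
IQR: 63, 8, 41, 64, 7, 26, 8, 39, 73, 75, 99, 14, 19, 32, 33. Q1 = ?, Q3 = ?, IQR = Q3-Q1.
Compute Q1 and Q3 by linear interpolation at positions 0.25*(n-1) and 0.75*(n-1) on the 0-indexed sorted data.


Sorted: 7, 8, 8, 14, 19, 26, 32, 33, 39, 41, 63, 64, 73, 75, 99
Q1 (25th %ile) = 16.5000
Q3 (75th %ile) = 63.5000
IQR = 63.5000 - 16.5000 = 47.0000

IQR = 47.0000


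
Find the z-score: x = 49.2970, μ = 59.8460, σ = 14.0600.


z = (49.2970 - 59.8460)/14.0600
= -10.5490/14.0600
= -0.7503

z = -0.7503


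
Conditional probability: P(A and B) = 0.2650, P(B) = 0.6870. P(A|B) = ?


P(A|B) = 0.2650/0.6870 = 0.3857

P(A|B) = 0.3857


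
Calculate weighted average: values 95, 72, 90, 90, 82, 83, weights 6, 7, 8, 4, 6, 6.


Numerator = 95*6 + 72*7 + 90*8 + 90*4 + 82*6 + 83*6 = 3144
Denominator = 6 + 7 + 8 + 4 + 6 + 6 = 37
WM = 3144/37 = 84.9730

WM = 84.9730


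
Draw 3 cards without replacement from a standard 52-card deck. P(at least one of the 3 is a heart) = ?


P(at least one) = 1 - P(none)
P(none) = (39/52) × (38/51) × (37/50) = 0.413529
P(at least one) = 1 - 0.413529 = 0.5865

P = 0.5865


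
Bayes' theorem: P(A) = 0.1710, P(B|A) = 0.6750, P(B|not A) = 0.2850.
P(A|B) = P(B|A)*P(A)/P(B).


P(B) = P(B|A)*P(A) + P(B|A')*P(A')
= 0.6750*0.1710 + 0.2850*0.8290
= 0.115425 + 0.236265 = 0.351690
P(A|B) = 0.115425/0.351690 = 0.3282

P(A|B) = 0.3282


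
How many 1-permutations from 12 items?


P(12,1) = 12!/11!
= 479001600/39916800
= 12

P(12,1) = 12


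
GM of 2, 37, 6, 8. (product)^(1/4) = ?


Product = 2 × 37 × 6 × 8 = 3552
GM = 3552^(1/4) = 7.7200

GM = 7.7200


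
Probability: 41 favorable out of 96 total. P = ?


P = 41/96 = 0.4271

P = 0.4271


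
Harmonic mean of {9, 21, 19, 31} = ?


Sum of reciprocals = 1/9 + 1/21 + 1/19 + 1/31 = 0.243620
HM = 4/0.243620 = 16.4190

HM = 16.4190


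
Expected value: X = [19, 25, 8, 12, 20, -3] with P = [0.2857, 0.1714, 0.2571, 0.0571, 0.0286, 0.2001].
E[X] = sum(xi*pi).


E[X] = 19*0.2857 + 25*0.1714 + 8*0.2571 + 12*0.0571 + 20*0.0286 - 3*0.2001
= 5.4283 + 4.2850 + 2.0568 + 0.6852 + 0.5720 - 0.6003
= 12.4270

E[X] = 12.4270


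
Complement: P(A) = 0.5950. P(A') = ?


P(not A) = 1 - 0.5950 = 0.4050

P(not A) = 0.4050


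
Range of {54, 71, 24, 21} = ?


Max = 71, Min = 21
Range = 71 - 21 = 50

Range = 50


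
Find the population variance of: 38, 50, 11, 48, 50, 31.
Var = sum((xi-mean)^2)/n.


Mean = 38.0000
Squared deviations: 0, 144.0000, 729.0000, 100.0000, 144.0000, 49.0000
Sum = 1166.0000
Variance = 1166.0000/6 = 194.3333

Variance = 194.3333


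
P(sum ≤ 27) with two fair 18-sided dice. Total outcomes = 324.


Total outcomes = 18×18 = 324
Favorable (sum ≤ 27): 279
P = 279/324 = 0.8611

P = 0.8611


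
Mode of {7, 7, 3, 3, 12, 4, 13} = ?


Frequencies: 3:2, 4:1, 7:2, 12:1, 13:1
Max frequency = 2
Mode = 3, 7

Mode = 3, 7


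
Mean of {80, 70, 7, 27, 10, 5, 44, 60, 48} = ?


Sum = 80 + 70 + 7 + 27 + 10 + 5 + 44 + 60 + 48 = 351
n = 9
Mean = 351/9 = 39.0000

Mean = 39.0000


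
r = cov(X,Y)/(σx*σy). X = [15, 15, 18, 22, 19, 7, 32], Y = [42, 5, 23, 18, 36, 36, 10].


Mean X = 18.2857, Mean Y = 24.2857
SD X = 7.085484, SD Y = 13.122655
Cov = -48.224490
r = -48.224490/(7.085484*13.122655) = -0.5187

r = -0.5187


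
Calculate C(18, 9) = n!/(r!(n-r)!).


C(18,9) = 18!/(9! × 9!)
= 6402373705728000/(362880 × 362880)
= 48620

C(18,9) = 48620


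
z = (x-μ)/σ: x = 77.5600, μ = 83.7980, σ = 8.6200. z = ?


z = (77.5600 - 83.7980)/8.6200
= -6.2380/8.6200
= -0.7237

z = -0.7237


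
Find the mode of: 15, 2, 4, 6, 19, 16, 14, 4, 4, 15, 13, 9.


Frequencies: 2:1, 4:3, 6:1, 9:1, 13:1, 14:1, 15:2, 16:1, 19:1
Max frequency = 3
Mode = 4

Mode = 4


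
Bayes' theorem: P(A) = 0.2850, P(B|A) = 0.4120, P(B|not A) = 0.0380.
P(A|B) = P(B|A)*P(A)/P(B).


P(B) = P(B|A)*P(A) + P(B|A')*P(A')
= 0.4120*0.2850 + 0.0380*0.7150
= 0.117420 + 0.027170 = 0.144590
P(A|B) = 0.117420/0.144590 = 0.8121

P(A|B) = 0.8121


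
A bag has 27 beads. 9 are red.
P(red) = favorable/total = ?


P = 9/27 = 0.3333

P = 0.3333


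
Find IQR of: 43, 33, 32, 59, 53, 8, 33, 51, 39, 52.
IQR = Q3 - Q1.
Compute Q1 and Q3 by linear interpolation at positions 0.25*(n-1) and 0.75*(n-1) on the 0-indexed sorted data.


Sorted: 8, 32, 33, 33, 39, 43, 51, 52, 53, 59
Q1 (25th %ile) = 33.0000
Q3 (75th %ile) = 51.7500
IQR = 51.7500 - 33.0000 = 18.7500

IQR = 18.7500


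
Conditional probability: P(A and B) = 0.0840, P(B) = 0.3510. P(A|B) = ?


P(A|B) = 0.0840/0.3510 = 0.2393

P(A|B) = 0.2393


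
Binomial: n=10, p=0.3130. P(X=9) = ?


C(10,9) = 10
p^9 = 2.883361e-05
(1-p)^1 = 0.687000
P = 10 * 2.883361e-05 * 0.687000 = 0.0002

P(X=9) = 0.0002


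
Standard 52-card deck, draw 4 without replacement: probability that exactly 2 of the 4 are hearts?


Hypergeometric: P(X=2) = C(13,2)·C(39,2) / C(52,4)
= 78 × 741 / 270725
= 57798/270725 = 0.2135

P = 0.2135


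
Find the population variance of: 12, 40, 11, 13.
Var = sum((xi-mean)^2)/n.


Mean = 19.0000
Squared deviations: 49.0000, 441.0000, 64.0000, 36.0000
Sum = 590.0000
Variance = 590.0000/4 = 147.5000

Variance = 147.5000


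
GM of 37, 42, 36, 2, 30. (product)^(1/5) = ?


Product = 37 × 42 × 36 × 2 × 30 = 3356640
GM = 3356640^(1/5) = 20.1921

GM = 20.1921


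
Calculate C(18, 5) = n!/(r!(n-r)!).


C(18,5) = 18!/(5! × 13!)
= 6402373705728000/(120 × 6227020800)
= 8568

C(18,5) = 8568


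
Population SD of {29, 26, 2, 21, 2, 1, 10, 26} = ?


Mean = 14.6250
Variance = 128.9844
SD = sqrt(128.9844) = 11.3571

SD = 11.3571


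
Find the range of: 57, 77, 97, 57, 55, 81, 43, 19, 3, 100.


Max = 100, Min = 3
Range = 100 - 3 = 97

Range = 97


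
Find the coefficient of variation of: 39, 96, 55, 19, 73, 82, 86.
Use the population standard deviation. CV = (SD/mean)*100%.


Mean = 64.2857
SD = 25.7555
CV = (25.7555/64.2857)*100 = 40.0641%

CV = 40.0641%


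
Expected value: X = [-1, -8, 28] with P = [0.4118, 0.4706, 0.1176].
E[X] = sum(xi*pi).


E[X] = -1*0.4118 - 8*0.4706 + 28*0.1176
= -0.4118 - 3.7648 + 3.2928
= -0.8838

E[X] = -0.8838


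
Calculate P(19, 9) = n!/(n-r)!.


P(19,9) = 19!/10!
= 121645100408832000/3628800
= 33522128640

P(19,9) = 33522128640


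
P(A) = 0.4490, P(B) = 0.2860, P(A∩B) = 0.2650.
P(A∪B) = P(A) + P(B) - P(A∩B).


P(A∪B) = 0.4490 + 0.2860 - 0.2650
= 0.7350 - 0.2650
= 0.4700

P(A∪B) = 0.4700


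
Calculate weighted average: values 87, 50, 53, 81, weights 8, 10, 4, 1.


Numerator = 87*8 + 50*10 + 53*4 + 81*1 = 1489
Denominator = 8 + 10 + 4 + 1 = 23
WM = 1489/23 = 64.7391

WM = 64.7391


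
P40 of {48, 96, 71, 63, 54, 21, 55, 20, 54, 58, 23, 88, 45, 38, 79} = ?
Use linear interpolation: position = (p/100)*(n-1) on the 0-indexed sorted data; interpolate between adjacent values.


Sorted: 20, 21, 23, 38, 45, 48, 54, 54, 55, 58, 63, 71, 79, 88, 96
n = 15
Index = 40/100 * 14 = 5.6000
Lower = data[5] = 48, Upper = data[6] = 54
P40 = 48 + 0.6000*(6) = 51.6000

P40 = 51.6000


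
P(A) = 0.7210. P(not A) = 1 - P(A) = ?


P(not A) = 1 - 0.7210 = 0.2790

P(not A) = 0.2790


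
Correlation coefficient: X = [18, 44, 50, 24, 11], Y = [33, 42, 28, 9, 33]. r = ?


Mean X = 29.4000, Mean Y = 29.0000
SD X = 15.067847, SD Y = 10.972693
Cov = 31.600000
r = 31.600000/(15.067847*10.972693) = 0.1911

r = 0.1911


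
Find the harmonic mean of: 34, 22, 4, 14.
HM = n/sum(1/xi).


Sum of reciprocals = 1/34 + 1/22 + 1/4 + 1/14 = 0.396295
HM = 4/0.396295 = 10.0935

HM = 10.0935


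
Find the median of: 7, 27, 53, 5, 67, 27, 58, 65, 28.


Sorted: 5, 7, 27, 27, 28, 53, 58, 65, 67
n = 9 (odd)
Middle value = 28

Median = 28


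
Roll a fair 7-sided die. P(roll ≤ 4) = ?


Favorable outcomes (roll ≤ 4): 4
Total outcomes = 7
P = 4/7 = 0.5714

P = 0.5714


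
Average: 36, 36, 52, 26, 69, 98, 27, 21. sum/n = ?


Sum = 36 + 36 + 52 + 26 + 69 + 98 + 27 + 21 = 365
n = 8
Mean = 365/8 = 45.6250

Mean = 45.6250


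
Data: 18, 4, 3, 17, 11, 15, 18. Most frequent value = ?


Frequencies: 3:1, 4:1, 11:1, 15:1, 17:1, 18:2
Max frequency = 2
Mode = 18

Mode = 18


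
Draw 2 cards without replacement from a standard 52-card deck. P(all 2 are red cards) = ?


P(all red cards) = (26/52) × (25/51)
= 0.2451

P = 0.2451


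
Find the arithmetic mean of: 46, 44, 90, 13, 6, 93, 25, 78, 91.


Sum = 46 + 44 + 90 + 13 + 6 + 93 + 25 + 78 + 91 = 486
n = 9
Mean = 486/9 = 54.0000

Mean = 54.0000


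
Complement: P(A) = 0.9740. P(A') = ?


P(not A) = 1 - 0.9740 = 0.0260

P(not A) = 0.0260


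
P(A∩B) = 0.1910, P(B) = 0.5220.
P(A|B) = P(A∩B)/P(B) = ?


P(A|B) = 0.1910/0.5220 = 0.3659

P(A|B) = 0.3659


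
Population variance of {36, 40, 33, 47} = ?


Mean = 39.0000
Squared deviations: 9.0000, 1.0000, 36.0000, 64.0000
Sum = 110.0000
Variance = 110.0000/4 = 27.5000

Variance = 27.5000


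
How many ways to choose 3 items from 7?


C(7,3) = 7!/(3! × 4!)
= 5040/(6 × 24)
= 35

C(7,3) = 35


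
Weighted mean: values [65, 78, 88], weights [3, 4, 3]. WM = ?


Numerator = 65*3 + 78*4 + 88*3 = 771
Denominator = 3 + 4 + 3 = 10
WM = 771/10 = 77.1000

WM = 77.1000


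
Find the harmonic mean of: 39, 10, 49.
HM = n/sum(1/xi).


Sum of reciprocals = 1/39 + 1/10 + 1/49 = 0.146049
HM = 3/0.146049 = 20.5410

HM = 20.5410


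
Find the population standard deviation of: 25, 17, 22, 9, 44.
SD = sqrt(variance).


Mean = 23.4000
Variance = 135.4400
SD = sqrt(135.4400) = 11.6379

SD = 11.6379


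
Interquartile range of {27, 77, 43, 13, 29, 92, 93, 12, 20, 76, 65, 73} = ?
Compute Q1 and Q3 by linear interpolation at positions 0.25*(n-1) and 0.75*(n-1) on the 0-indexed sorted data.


Sorted: 12, 13, 20, 27, 29, 43, 65, 73, 76, 77, 92, 93
Q1 (25th %ile) = 25.2500
Q3 (75th %ile) = 76.2500
IQR = 76.2500 - 25.2500 = 51.0000

IQR = 51.0000


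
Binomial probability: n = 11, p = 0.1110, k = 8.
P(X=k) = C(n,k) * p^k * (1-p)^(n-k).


C(11,8) = 165
p^8 = 2.304538e-08
(1-p)^3 = 0.702595
P = 165 * 2.304538e-08 * 0.702595 = 2.6716e-06

P(X=8) = 2.6716e-06


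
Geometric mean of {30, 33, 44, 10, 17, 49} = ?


Product = 30 × 33 × 44 × 10 × 17 × 49 = 362854800
GM = 362854800^(1/6) = 26.7068

GM = 26.7068


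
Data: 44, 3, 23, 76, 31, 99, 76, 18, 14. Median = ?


Sorted: 3, 14, 18, 23, 31, 44, 76, 76, 99
n = 9 (odd)
Middle value = 31

Median = 31


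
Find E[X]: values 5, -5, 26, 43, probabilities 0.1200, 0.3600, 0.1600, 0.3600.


E[X] = 5*0.1200 - 5*0.3600 + 26*0.1600 + 43*0.3600
= 0.6000 - 1.8000 + 4.1600 + 15.4800
= 18.4400

E[X] = 18.4400


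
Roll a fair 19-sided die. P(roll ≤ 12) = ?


Favorable outcomes (roll ≤ 12): 12
Total outcomes = 19
P = 12/19 = 0.6316

P = 0.6316


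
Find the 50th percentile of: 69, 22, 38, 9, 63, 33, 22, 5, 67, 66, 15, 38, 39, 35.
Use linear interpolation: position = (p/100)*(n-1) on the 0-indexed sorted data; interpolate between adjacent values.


Sorted: 5, 9, 15, 22, 22, 33, 35, 38, 38, 39, 63, 66, 67, 69
n = 14
Index = 50/100 * 13 = 6.5000
Lower = data[6] = 35, Upper = data[7] = 38
P50 = 35 + 0.5000*(3) = 36.5000

P50 = 36.5000


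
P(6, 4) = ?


P(6,4) = 6!/2!
= 720/2
= 360

P(6,4) = 360


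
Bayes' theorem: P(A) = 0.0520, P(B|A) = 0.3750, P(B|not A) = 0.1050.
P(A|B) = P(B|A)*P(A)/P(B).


P(B) = P(B|A)*P(A) + P(B|A')*P(A')
= 0.3750*0.0520 + 0.1050*0.9480
= 0.019500 + 0.099540 = 0.119040
P(A|B) = 0.019500/0.119040 = 0.1638

P(A|B) = 0.1638


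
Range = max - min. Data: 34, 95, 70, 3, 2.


Max = 95, Min = 2
Range = 95 - 2 = 93

Range = 93


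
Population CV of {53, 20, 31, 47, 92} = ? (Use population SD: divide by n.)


Mean = 48.6000
SD = 24.6301
CV = (24.6301/48.6000)*100 = 50.6791%

CV = 50.6791%


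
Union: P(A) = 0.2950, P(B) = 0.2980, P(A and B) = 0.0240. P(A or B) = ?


P(A∪B) = 0.2950 + 0.2980 - 0.0240
= 0.5930 - 0.0240
= 0.5690

P(A∪B) = 0.5690


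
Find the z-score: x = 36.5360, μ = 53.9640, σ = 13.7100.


z = (36.5360 - 53.9640)/13.7100
= -17.4280/13.7100
= -1.2712

z = -1.2712


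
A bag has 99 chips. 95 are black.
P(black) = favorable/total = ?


P = 95/99 = 0.9596

P = 0.9596


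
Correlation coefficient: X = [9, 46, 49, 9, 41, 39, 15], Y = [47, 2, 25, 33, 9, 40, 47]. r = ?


Mean X = 29.7143, Mean Y = 29.0000
SD X = 16.584970, SD Y = 16.604647
Cov = -194.428571
r = -194.428571/(16.584970*16.604647) = -0.7060

r = -0.7060


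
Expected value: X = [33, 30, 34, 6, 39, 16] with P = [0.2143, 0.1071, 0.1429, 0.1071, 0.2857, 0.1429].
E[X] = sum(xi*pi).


E[X] = 33*0.2143 + 30*0.1071 + 34*0.1429 + 6*0.1071 + 39*0.2857 + 16*0.1429
= 7.0719 + 3.2130 + 4.8586 + 0.6426 + 11.1423 + 2.2864
= 29.2148

E[X] = 29.2148


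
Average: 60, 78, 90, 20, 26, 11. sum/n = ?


Sum = 60 + 78 + 90 + 20 + 26 + 11 = 285
n = 6
Mean = 285/6 = 47.5000

Mean = 47.5000


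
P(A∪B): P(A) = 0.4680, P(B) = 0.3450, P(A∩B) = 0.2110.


P(A∪B) = 0.4680 + 0.3450 - 0.2110
= 0.8130 - 0.2110
= 0.6020

P(A∪B) = 0.6020


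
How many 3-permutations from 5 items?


P(5,3) = 5!/2!
= 120/2
= 60

P(5,3) = 60


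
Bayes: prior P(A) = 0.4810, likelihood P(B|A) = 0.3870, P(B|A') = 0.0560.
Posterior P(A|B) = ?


P(B) = P(B|A)*P(A) + P(B|A')*P(A')
= 0.3870*0.4810 + 0.0560*0.5190
= 0.186147 + 0.029064 = 0.215211
P(A|B) = 0.186147/0.215211 = 0.8650

P(A|B) = 0.8650


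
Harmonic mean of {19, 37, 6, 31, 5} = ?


Sum of reciprocals = 1/19 + 1/37 + 1/6 + 1/31 + 1/5 = 0.478583
HM = 5/0.478583 = 10.4475

HM = 10.4475


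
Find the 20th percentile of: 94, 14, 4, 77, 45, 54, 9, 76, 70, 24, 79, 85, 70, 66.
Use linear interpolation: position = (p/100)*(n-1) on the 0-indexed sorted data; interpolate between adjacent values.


Sorted: 4, 9, 14, 24, 45, 54, 66, 70, 70, 76, 77, 79, 85, 94
n = 14
Index = 20/100 * 13 = 2.6000
Lower = data[2] = 14, Upper = data[3] = 24
P20 = 14 + 0.6000*(10) = 20.0000

P20 = 20.0000


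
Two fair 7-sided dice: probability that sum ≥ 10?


Total outcomes = 7×7 = 49
Favorable (sum ≥ 10): 15
P = 15/49 = 0.3061

P = 0.3061


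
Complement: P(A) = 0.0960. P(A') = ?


P(not A) = 1 - 0.0960 = 0.9040

P(not A) = 0.9040


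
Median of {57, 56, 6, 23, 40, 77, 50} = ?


Sorted: 6, 23, 40, 50, 56, 57, 77
n = 7 (odd)
Middle value = 50

Median = 50


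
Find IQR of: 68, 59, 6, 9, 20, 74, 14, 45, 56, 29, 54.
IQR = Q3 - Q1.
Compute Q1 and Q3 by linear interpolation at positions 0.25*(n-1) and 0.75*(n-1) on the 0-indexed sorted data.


Sorted: 6, 9, 14, 20, 29, 45, 54, 56, 59, 68, 74
Q1 (25th %ile) = 17.0000
Q3 (75th %ile) = 57.5000
IQR = 57.5000 - 17.0000 = 40.5000

IQR = 40.5000


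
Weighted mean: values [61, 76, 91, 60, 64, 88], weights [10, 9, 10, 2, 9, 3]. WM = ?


Numerator = 61*10 + 76*9 + 91*10 + 60*2 + 64*9 + 88*3 = 3164
Denominator = 10 + 9 + 10 + 2 + 9 + 3 = 43
WM = 3164/43 = 73.5814

WM = 73.5814


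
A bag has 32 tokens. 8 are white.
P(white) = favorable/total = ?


P = 8/32 = 0.2500

P = 0.2500


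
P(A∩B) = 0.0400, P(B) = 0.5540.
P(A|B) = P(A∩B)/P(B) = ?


P(A|B) = 0.0400/0.5540 = 0.0722

P(A|B) = 0.0722


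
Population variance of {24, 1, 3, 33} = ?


Mean = 15.2500
Squared deviations: 76.5625, 203.0625, 150.0625, 315.0625
Sum = 744.7500
Variance = 744.7500/4 = 186.1875

Variance = 186.1875


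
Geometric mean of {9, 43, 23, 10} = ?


Product = 9 × 43 × 23 × 10 = 89010
GM = 89010^(1/4) = 17.2727

GM = 17.2727


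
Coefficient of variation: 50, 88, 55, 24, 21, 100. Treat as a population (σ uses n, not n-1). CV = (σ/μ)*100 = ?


Mean = 56.3333
SD = 29.5672
CV = (29.5672/56.3333)*100 = 52.4862%

CV = 52.4862%


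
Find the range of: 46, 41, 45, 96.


Max = 96, Min = 41
Range = 96 - 41 = 55

Range = 55


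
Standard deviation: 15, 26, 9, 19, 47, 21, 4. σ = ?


Mean = 20.1429
Variance = 166.9796
SD = sqrt(166.9796) = 12.9221

SD = 12.9221


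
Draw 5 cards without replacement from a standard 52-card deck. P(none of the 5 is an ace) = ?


P(no aces) = (48/52) × (47/51) × (46/50) × (45/49) × (44/48)
= 0.6588

P = 0.6588


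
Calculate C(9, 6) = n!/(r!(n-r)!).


C(9,6) = 9!/(6! × 3!)
= 362880/(720 × 6)
= 84

C(9,6) = 84


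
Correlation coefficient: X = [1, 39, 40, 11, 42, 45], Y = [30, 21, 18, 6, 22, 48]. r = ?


Mean X = 29.6667, Mean Y = 24.1667
SD X = 17.084756, SD Y = 12.811670
Cov = 69.555556
r = 69.555556/(17.084756*12.811670) = 0.3178

r = 0.3178


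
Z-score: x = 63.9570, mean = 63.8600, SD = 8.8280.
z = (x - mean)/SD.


z = (63.9570 - 63.8600)/8.8280
= 0.0970/8.8280
= 0.0110

z = 0.0110


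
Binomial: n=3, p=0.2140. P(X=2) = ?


C(3,2) = 3
p^2 = 0.045796
(1-p)^1 = 0.786000
P = 3 * 0.045796 * 0.786000 = 0.1080

P(X=2) = 0.1080


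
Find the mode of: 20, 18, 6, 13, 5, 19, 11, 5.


Frequencies: 5:2, 6:1, 11:1, 13:1, 18:1, 19:1, 20:1
Max frequency = 2
Mode = 5

Mode = 5


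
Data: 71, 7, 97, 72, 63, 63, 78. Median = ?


Sorted: 7, 63, 63, 71, 72, 78, 97
n = 7 (odd)
Middle value = 71

Median = 71


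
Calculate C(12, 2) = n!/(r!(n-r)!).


C(12,2) = 12!/(2! × 10!)
= 479001600/(2 × 3628800)
= 66

C(12,2) = 66


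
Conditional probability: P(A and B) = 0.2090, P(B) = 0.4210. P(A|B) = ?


P(A|B) = 0.2090/0.4210 = 0.4964

P(A|B) = 0.4964


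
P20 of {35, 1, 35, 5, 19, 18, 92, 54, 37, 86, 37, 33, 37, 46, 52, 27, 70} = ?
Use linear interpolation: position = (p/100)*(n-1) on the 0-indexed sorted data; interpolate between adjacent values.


Sorted: 1, 5, 18, 19, 27, 33, 35, 35, 37, 37, 37, 46, 52, 54, 70, 86, 92
n = 17
Index = 20/100 * 16 = 3.2000
Lower = data[3] = 19, Upper = data[4] = 27
P20 = 19 + 0.2000*(8) = 20.6000

P20 = 20.6000


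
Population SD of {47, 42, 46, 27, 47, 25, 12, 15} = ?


Mean = 32.6250
Variance = 188.2344
SD = sqrt(188.2344) = 13.7199

SD = 13.7199


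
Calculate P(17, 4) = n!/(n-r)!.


P(17,4) = 17!/13!
= 355687428096000/6227020800
= 57120

P(17,4) = 57120


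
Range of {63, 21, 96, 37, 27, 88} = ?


Max = 96, Min = 21
Range = 96 - 21 = 75

Range = 75


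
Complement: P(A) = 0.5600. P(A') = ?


P(not A) = 1 - 0.5600 = 0.4400

P(not A) = 0.4400


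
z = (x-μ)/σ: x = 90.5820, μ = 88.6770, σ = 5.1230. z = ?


z = (90.5820 - 88.6770)/5.1230
= 1.9050/5.1230
= 0.3719

z = 0.3719


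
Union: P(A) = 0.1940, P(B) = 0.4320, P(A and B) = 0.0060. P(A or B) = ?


P(A∪B) = 0.1940 + 0.4320 - 0.0060
= 0.6260 - 0.0060
= 0.6200

P(A∪B) = 0.6200


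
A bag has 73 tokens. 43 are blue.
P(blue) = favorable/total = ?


P = 43/73 = 0.5890

P = 0.5890


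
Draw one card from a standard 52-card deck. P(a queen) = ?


4 queens in 52 cards
P = 4/52 = 0.0769

P = 0.0769


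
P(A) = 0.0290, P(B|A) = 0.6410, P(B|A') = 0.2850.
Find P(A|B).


P(B) = P(B|A)*P(A) + P(B|A')*P(A')
= 0.6410*0.0290 + 0.2850*0.9710
= 0.018589 + 0.276735 = 0.295324
P(A|B) = 0.018589/0.295324 = 0.0629

P(A|B) = 0.0629


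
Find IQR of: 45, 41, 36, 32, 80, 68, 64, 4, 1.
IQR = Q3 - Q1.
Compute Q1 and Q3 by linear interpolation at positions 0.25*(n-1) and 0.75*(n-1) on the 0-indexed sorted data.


Sorted: 1, 4, 32, 36, 41, 45, 64, 68, 80
Q1 (25th %ile) = 32.0000
Q3 (75th %ile) = 64.0000
IQR = 64.0000 - 32.0000 = 32.0000

IQR = 32.0000


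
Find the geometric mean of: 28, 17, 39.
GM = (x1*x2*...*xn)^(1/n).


Product = 28 × 17 × 39 = 18564
GM = 18564^(1/3) = 26.4783

GM = 26.4783


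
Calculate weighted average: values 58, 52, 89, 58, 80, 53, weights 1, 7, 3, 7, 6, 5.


Numerator = 58*1 + 52*7 + 89*3 + 58*7 + 80*6 + 53*5 = 1840
Denominator = 1 + 7 + 3 + 7 + 6 + 5 = 29
WM = 1840/29 = 63.4483

WM = 63.4483


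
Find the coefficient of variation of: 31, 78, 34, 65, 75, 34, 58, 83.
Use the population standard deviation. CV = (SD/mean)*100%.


Mean = 57.2500
SD = 20.1231
CV = (20.1231/57.2500)*100 = 35.1494%

CV = 35.1494%


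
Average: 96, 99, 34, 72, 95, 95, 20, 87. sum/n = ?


Sum = 96 + 99 + 34 + 72 + 95 + 95 + 20 + 87 = 598
n = 8
Mean = 598/8 = 74.7500

Mean = 74.7500


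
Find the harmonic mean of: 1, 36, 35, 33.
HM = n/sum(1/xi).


Sum of reciprocals = 1/1 + 1/36 + 1/35 + 1/33 = 1.086652
HM = 4/1.086652 = 3.6810

HM = 3.6810


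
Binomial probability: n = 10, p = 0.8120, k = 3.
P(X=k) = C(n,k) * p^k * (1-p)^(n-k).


C(10,3) = 120
p^3 = 0.535387
(1-p)^7 = 8.300513e-06
P = 120 * 0.535387 * 8.300513e-06 = 0.0005

P(X=3) = 0.0005


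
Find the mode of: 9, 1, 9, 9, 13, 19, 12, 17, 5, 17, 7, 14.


Frequencies: 1:1, 5:1, 7:1, 9:3, 12:1, 13:1, 14:1, 17:2, 19:1
Max frequency = 3
Mode = 9

Mode = 9


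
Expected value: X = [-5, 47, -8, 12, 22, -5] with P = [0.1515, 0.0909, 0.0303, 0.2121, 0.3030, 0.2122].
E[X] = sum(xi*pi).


E[X] = -5*0.1515 + 47*0.0909 - 8*0.0303 + 12*0.2121 + 22*0.3030 - 5*0.2122
= -0.7575 + 4.2723 - 0.2424 + 2.5452 + 6.6660 - 1.0610
= 11.4226

E[X] = 11.4226


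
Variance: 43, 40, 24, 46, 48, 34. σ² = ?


Mean = 39.1667
Squared deviations: 14.6944, 0.6944, 230.0278, 46.6944, 78.0278, 26.6944
Sum = 396.8333
Variance = 396.8333/6 = 66.1389

Variance = 66.1389


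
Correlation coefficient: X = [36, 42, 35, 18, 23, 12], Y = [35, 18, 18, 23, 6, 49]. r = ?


Mean X = 27.6667, Mean Y = 24.8333
SD X = 10.718623, SD Y = 13.776994
Cov = -56.055556
r = -56.055556/(10.718623*13.776994) = -0.3796

r = -0.3796


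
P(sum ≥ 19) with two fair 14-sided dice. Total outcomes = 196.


Total outcomes = 14×14 = 196
Favorable (sum ≥ 19): 55
P = 55/196 = 0.2806

P = 0.2806


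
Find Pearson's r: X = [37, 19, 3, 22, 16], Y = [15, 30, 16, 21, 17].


Mean X = 19.4000, Mean Y = 19.8000
SD X = 10.928861, SD Y = 5.491812
Cov = -2.720000
r = -2.720000/(10.928861*5.491812) = -0.0453

r = -0.0453


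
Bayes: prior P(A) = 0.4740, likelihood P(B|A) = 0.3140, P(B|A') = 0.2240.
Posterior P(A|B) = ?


P(B) = P(B|A)*P(A) + P(B|A')*P(A')
= 0.3140*0.4740 + 0.2240*0.5260
= 0.148836 + 0.117824 = 0.266660
P(A|B) = 0.148836/0.266660 = 0.5581

P(A|B) = 0.5581


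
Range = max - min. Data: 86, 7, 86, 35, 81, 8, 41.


Max = 86, Min = 7
Range = 86 - 7 = 79

Range = 79


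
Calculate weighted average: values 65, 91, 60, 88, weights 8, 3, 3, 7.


Numerator = 65*8 + 91*3 + 60*3 + 88*7 = 1589
Denominator = 8 + 3 + 3 + 7 = 21
WM = 1589/21 = 75.6667

WM = 75.6667


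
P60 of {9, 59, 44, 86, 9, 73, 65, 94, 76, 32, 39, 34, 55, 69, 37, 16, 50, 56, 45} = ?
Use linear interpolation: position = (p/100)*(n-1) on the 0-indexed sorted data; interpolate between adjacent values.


Sorted: 9, 9, 16, 32, 34, 37, 39, 44, 45, 50, 55, 56, 59, 65, 69, 73, 76, 86, 94
n = 19
Index = 60/100 * 18 = 10.8000
Lower = data[10] = 55, Upper = data[11] = 56
P60 = 55 + 0.8000*(1) = 55.8000

P60 = 55.8000


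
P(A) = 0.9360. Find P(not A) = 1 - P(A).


P(not A) = 1 - 0.9360 = 0.0640

P(not A) = 0.0640


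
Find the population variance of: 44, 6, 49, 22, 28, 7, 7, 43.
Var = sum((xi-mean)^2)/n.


Mean = 25.7500
Squared deviations: 333.0625, 390.0625, 540.5625, 14.0625, 5.0625, 351.5625, 351.5625, 297.5625
Sum = 2283.5000
Variance = 2283.5000/8 = 285.4375

Variance = 285.4375


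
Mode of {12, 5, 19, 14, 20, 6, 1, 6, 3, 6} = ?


Frequencies: 1:1, 3:1, 5:1, 6:3, 12:1, 14:1, 19:1, 20:1
Max frequency = 3
Mode = 6

Mode = 6


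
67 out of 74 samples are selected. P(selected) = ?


P = 67/74 = 0.9054

P = 0.9054


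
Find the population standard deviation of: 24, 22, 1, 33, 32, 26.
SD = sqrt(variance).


Mean = 23.0000
Variance = 112.6667
SD = sqrt(112.6667) = 10.6145

SD = 10.6145


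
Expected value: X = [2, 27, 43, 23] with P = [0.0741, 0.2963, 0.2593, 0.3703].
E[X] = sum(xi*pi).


E[X] = 2*0.0741 + 27*0.2963 + 43*0.2593 + 23*0.3703
= 0.1482 + 8.0001 + 11.1499 + 8.5169
= 27.8151

E[X] = 27.8151


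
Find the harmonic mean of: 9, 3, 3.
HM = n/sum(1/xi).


Sum of reciprocals = 1/9 + 1/3 + 1/3 = 0.777778
HM = 3/0.777778 = 3.8571

HM = 3.8571


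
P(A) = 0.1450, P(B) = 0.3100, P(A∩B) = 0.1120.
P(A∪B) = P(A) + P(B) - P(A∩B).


P(A∪B) = 0.1450 + 0.3100 - 0.1120
= 0.4550 - 0.1120
= 0.3430

P(A∪B) = 0.3430


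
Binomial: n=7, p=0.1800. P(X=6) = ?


C(7,6) = 7
p^6 = 3.401222e-05
(1-p)^1 = 0.820000
P = 7 * 3.401222e-05 * 0.820000 = 0.0002

P(X=6) = 0.0002


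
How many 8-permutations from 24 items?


P(24,8) = 24!/16!
= 620448401733239439360000/20922789888000
= 29654190720

P(24,8) = 29654190720


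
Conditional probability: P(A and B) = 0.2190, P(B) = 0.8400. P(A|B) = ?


P(A|B) = 0.2190/0.8400 = 0.2607

P(A|B) = 0.2607


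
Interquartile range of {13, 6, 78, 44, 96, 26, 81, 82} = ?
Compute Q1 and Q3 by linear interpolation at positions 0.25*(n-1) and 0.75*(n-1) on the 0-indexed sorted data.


Sorted: 6, 13, 26, 44, 78, 81, 82, 96
Q1 (25th %ile) = 22.7500
Q3 (75th %ile) = 81.2500
IQR = 81.2500 - 22.7500 = 58.5000

IQR = 58.5000


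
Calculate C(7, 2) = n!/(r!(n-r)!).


C(7,2) = 7!/(2! × 5!)
= 5040/(2 × 120)
= 21

C(7,2) = 21


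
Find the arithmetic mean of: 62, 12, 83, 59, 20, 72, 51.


Sum = 62 + 12 + 83 + 59 + 20 + 72 + 51 = 359
n = 7
Mean = 359/7 = 51.2857

Mean = 51.2857


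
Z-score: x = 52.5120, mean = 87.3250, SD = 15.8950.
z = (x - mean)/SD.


z = (52.5120 - 87.3250)/15.8950
= -34.8130/15.8950
= -2.1902

z = -2.1902


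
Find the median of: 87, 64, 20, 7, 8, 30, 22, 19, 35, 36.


Sorted: 7, 8, 19, 20, 22, 30, 35, 36, 64, 87
n = 10 (even)
Middle values: 22 and 30
Median = (22+30)/2 = 26.0000

Median = 26.0000


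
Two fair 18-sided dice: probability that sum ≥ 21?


Total outcomes = 18×18 = 324
Favorable (sum ≥ 21): 136
P = 136/324 = 0.4198

P = 0.4198


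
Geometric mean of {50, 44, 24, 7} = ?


Product = 50 × 44 × 24 × 7 = 369600
GM = 369600^(1/4) = 24.6566

GM = 24.6566


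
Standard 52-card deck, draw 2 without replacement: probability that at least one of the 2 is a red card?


P(at least one) = 1 - P(none)
P(none) = (26/52) × (25/51) = 0.245098
P(at least one) = 1 - 0.245098 = 0.7549

P = 0.7549


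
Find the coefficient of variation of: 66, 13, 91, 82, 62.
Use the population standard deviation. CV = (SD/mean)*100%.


Mean = 62.8000
SD = 27.0363
CV = (27.0363/62.8000)*100 = 43.0514%

CV = 43.0514%


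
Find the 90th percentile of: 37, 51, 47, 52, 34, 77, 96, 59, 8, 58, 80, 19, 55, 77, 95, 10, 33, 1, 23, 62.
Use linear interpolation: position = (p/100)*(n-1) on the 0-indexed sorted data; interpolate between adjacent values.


Sorted: 1, 8, 10, 19, 23, 33, 34, 37, 47, 51, 52, 55, 58, 59, 62, 77, 77, 80, 95, 96
n = 20
Index = 90/100 * 19 = 17.1000
Lower = data[17] = 80, Upper = data[18] = 95
P90 = 80 + 0.1000*(15) = 81.5000

P90 = 81.5000


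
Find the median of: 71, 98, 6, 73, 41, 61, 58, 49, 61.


Sorted: 6, 41, 49, 58, 61, 61, 71, 73, 98
n = 9 (odd)
Middle value = 61

Median = 61


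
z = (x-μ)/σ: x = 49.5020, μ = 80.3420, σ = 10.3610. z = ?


z = (49.5020 - 80.3420)/10.3610
= -30.8400/10.3610
= -2.9765

z = -2.9765


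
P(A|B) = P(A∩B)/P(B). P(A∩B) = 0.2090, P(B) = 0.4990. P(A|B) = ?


P(A|B) = 0.2090/0.4990 = 0.4188

P(A|B) = 0.4188
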